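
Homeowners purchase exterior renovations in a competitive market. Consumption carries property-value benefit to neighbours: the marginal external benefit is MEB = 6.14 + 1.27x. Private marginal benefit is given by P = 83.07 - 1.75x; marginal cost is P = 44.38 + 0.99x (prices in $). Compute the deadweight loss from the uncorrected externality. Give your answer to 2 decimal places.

DWL = $197.11

Market equilibrium (private): 44.38 + 0.99x = 83.07 - 1.75x → x_m = 14.1204.
Social marginal benefit = demand + MEB = 89.21 - 0.48x.
Set SMB = MC: 89.21 - 0.48x = 44.38 + 0.99x → x* = 30.4966.
The loss is the area between SMB and MC from x* to x_m; with linear curves that's a triangle of height MEB(x_m).
DWL = ½ × 16.3762 × 24.0730 = 197.1121.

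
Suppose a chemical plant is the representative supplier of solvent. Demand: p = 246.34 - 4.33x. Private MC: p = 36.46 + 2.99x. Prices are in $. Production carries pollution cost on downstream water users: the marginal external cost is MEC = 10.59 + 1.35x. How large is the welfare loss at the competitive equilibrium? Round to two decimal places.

DWL = $140.15

Market equilibrium (private): 36.46 + 2.99x = 246.34 - 4.33x → x_m = 28.6721.
Social marginal cost = private MC + MEC = 47.05 + 4.34x.
Set SMC = demand: 47.05 + 4.34x = 246.34 - 4.33x → x* = 22.9862.
The loss is the area between SMC and demand from x* to x_m; with linear curves that's a triangle of height MEC(x_m).
DWL = ½ × 5.6859 × 49.2974 = 140.1500.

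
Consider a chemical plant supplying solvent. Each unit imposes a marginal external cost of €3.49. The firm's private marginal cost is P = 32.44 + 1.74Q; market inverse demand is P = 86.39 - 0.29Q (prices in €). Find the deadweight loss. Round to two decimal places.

Market equilibrium (private): 32.44 + 1.74Q = 86.39 - 0.29Q → Q_m = 26.5764.
Social marginal cost = private MC + MEC = 35.93 + 1.74Q.
Set SMC = demand: 35.93 + 1.74Q = 86.39 - 0.29Q → Q* = 24.8571.
Height of the DWL triangle at Q_m is SMC(Q_m) − demand(Q_m) = MEC(Q_m) = 3.4900.
DWL = ½ × 1.7193 × 3.4900 = 3.0002.

DWL = €3.00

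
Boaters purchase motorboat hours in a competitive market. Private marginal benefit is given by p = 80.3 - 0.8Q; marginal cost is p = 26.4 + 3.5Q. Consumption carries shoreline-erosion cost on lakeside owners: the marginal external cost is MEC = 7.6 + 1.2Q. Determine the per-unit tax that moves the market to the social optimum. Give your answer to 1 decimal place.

tax = 17.7 per unit

Social marginal benefit = demand − MEC = 72.7 - 2.0Q.
Set SMB = MC: 72.7 - 2.0Q = 26.4 + 3.5Q → Q* = 8.4182.
The Pigouvian tax equals MEC at Q*: 7.6 + 1.2×8.4182 = 17.7018.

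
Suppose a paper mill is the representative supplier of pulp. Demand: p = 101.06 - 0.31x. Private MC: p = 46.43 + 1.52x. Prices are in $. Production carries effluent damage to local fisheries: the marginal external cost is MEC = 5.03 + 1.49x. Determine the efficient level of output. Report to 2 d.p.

Social marginal cost = private MC + MEC = 51.46 + 3.01x.
Set SMC = demand: 51.46 + 3.01x = 101.06 - 0.31x → x* = 14.9398.

x* = 14.94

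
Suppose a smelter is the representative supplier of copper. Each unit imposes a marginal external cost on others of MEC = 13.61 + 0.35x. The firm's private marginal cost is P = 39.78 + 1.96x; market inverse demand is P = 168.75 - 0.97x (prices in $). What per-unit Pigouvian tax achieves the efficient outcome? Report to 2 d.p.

Social marginal cost = private MC + MEC = 53.39 + 2.31x.
Set SMC = demand: 53.39 + 2.31x = 168.75 - 0.97x → x* = 35.1707.
The Pigouvian tax equals MEC at x*: 13.61 + 0.35×35.1707 = 25.9197.

tax = $25.92 per unit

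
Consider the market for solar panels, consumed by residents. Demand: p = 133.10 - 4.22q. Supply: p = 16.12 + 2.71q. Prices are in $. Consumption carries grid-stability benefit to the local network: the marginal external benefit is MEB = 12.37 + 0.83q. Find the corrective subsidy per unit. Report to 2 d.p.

subsidy = $29.97 per unit

Social marginal benefit = demand + MEB = 145.47 - 3.39q.
Set SMB = MC: 145.47 - 3.39q = 16.12 + 2.71q → q* = 21.2049.
The Pigouvian subsidy equals MEB at q*: 12.37 + 0.83×21.2049 = 29.9701.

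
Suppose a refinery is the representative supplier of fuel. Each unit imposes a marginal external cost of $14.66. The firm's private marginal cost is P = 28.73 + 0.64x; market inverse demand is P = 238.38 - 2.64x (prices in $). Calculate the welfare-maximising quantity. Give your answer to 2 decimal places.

x* = 59.45

Social marginal cost = private MC + MEC = 43.39 + 0.64x.
Set SMC = demand: 43.39 + 0.64x = 238.38 - 2.64x → x* = 59.4482.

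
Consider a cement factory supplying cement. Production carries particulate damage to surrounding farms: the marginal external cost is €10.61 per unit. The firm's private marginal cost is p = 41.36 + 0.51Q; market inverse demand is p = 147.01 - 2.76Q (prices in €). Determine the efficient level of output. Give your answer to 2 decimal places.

Q* = 29.06

Social marginal cost = private MC + MEC = 51.97 + 0.51Q.
Set SMC = demand: 51.97 + 0.51Q = 147.01 - 2.76Q → Q* = 29.0642.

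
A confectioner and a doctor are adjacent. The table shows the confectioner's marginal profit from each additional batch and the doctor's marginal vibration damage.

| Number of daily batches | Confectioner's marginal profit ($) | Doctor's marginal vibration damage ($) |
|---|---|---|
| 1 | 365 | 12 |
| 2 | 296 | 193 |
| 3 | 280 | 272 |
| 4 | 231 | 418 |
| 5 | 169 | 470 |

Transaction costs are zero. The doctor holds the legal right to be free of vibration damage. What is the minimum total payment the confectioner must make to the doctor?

$477

Efficient level: marginal profit ≥ marginal vibration damage through level 3, so k* = 3.
With the doctor holding the right, the confectioner must at least compensate total damage at k*: 12 + 193 + 272 = 477.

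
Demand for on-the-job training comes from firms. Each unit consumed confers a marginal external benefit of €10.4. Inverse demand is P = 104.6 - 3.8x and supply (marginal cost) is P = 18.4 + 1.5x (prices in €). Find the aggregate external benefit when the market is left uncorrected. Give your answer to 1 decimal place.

Market equilibrium (private): 18.4 + 1.5x = 104.6 - 3.8x → x_m = 16.2642.
Total external benefit = MEB × x_m = 10.4 × 16.2642 = 169.1477.

€169.1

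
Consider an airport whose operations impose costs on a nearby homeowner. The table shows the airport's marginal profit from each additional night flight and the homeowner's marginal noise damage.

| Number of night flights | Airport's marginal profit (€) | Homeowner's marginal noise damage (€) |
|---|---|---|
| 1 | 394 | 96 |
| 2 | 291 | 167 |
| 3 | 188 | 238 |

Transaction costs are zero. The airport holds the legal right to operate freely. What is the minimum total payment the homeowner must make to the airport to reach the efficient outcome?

Left alone the airport would choose level 3 (marginal profit stays positive).
Efficient level: k* = 2 (marginal profit ≥ marginal noise damage through 2).
The homeowner must at least cover the airport's forgone profit from cutting 3→2: 188 = 188.

€188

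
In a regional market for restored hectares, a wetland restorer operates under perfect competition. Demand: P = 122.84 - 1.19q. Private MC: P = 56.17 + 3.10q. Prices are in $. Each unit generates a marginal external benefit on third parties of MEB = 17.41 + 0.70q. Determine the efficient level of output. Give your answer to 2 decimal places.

Social marginal cost = private MC − MEB = 38.76 + 2.40q.
Set SMC = demand: 38.76 + 2.40q = 122.84 - 1.19q → q* = 23.4206.

q* = 23.42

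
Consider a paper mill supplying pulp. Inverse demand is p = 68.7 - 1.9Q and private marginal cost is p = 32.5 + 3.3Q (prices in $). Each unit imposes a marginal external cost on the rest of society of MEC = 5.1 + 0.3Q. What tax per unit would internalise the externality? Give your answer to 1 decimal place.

Social marginal cost = private MC + MEC = 37.6 + 3.6Q.
Set SMC = demand: 37.6 + 3.6Q = 68.7 - 1.9Q → Q* = 5.6545.
The Pigouvian tax equals MEC at Q*: 5.1 + 0.3×5.6545 = 6.7964.

tax = $6.8 per unit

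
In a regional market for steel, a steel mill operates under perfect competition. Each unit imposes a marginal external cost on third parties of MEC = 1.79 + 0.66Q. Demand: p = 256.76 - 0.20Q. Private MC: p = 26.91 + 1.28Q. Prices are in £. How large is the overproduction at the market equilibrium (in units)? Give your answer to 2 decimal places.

Market equilibrium (private): 26.91 + 1.28Q = 256.76 - 0.20Q → Q_m = 155.3041.
Social marginal cost = private MC + MEC = 28.70 + 1.94Q.
Set SMC = demand: 28.70 + 1.94Q = 256.76 - 0.20Q → Q* = 106.5701.
Gap = |155.3041 − 106.5701| = 48.7340.

48.73 units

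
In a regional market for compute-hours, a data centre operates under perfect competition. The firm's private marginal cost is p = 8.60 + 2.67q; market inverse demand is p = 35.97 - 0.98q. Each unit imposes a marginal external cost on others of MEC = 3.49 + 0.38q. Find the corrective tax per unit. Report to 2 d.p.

tax = 5.74 per unit

Social marginal cost = private MC + MEC = 12.09 + 3.05q.
Set SMC = demand: 12.09 + 3.05q = 35.97 - 0.98q → q* = 5.9256.
The Pigouvian tax equals MEC at q*: 3.49 + 0.38×5.9256 = 5.7417.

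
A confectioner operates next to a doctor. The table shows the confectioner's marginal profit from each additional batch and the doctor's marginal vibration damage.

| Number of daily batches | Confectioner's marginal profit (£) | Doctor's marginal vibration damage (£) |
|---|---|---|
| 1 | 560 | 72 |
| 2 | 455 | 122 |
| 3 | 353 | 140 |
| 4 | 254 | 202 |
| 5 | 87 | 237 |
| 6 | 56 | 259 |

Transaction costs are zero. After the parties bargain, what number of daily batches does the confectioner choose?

4

Bargaining reaches the level where marginal profit last exceeds marginal vibration damage.
That holds through level 4 (254 ≥ 202) but not at 5 (87 < 237).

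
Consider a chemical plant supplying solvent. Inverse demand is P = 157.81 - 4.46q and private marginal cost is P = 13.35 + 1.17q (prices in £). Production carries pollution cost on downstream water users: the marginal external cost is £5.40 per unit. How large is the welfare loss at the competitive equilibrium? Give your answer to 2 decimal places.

DWL = £2.59

Market equilibrium (private): 13.35 + 1.17q = 157.81 - 4.46q → q_m = 25.6590.
Social marginal cost = private MC + MEC = 18.75 + 1.17q.
Set SMC = demand: 18.75 + 1.17q = 157.81 - 4.46q → q* = 24.6998.
Height of the DWL triangle at q_m is SMC(q_m) − demand(q_m) = MEC(q_m) = 5.4000.
DWL = ½ × 0.9592 × 5.4000 = 2.5898.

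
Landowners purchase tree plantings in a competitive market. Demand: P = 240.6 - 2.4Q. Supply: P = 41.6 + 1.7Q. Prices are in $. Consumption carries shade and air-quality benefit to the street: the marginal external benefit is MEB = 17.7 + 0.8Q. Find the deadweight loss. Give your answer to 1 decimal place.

DWL = $484.2

Market equilibrium (private): 41.6 + 1.7Q = 240.6 - 2.4Q → Q_m = 48.5366.
Social marginal benefit = demand + MEB = 258.3 - 1.6Q.
Set SMB = MC: 258.3 - 1.6Q = 41.6 + 1.7Q → Q* = 65.6667.
The loss is the area between SMB and MC from Q* to Q_m; with linear curves that's a triangle of height MEB(Q_m).
DWL = ½ × 17.1301 × 56.5293 = 484.1763.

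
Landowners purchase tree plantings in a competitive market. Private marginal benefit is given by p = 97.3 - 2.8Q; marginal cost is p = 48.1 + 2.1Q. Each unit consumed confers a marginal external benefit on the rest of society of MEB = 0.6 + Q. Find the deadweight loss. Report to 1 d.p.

Market equilibrium (private): 48.1 + 2.1Q = 97.3 - 2.8Q → Q_m = 10.0408.
Social marginal benefit = demand + MEB = 97.9 - 1.8Q.
Set SMB = MC: 97.9 - 1.8Q = 48.1 + 2.1Q → Q* = 12.7692.
The loss is the area between SMB and MC from Q* to Q_m; with linear curves that's a triangle of height MEB(Q_m).
DWL = ½ × 2.7284 × 10.6408 = 14.5162.

DWL = 14.5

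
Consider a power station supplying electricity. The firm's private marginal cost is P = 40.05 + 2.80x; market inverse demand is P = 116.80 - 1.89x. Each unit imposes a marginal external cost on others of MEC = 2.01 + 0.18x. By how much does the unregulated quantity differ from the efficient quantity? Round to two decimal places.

1.02 units

Market equilibrium (private): 40.05 + 2.80x = 116.80 - 1.89x → x_m = 16.3646.
Social marginal cost = private MC + MEC = 42.06 + 2.98x.
Set SMC = demand: 42.06 + 2.98x = 116.80 - 1.89x → x* = 15.3470.
Gap = |16.3646 − 15.3470| = 1.0176.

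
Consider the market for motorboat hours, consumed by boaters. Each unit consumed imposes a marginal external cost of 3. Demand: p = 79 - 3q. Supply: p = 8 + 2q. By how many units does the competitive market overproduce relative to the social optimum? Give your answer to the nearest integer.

Market equilibrium (private): 8 + 2q = 79 - 3q → q_m = 14.2000.
Social marginal benefit = demand − MEC = 76 - 3q.
Set SMB = MC: 76 - 3q = 8 + 2q → q* = 13.6000.
Gap = |14.2000 − 13.6000| = 0.6000.

1 units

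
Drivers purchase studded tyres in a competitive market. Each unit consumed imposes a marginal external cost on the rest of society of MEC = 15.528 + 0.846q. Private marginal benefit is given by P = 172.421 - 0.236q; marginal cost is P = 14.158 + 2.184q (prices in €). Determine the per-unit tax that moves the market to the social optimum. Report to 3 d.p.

Social marginal benefit = demand − MEC = 156.893 - 1.082q.
Set SMB = MC: 156.893 - 1.082q = 14.158 + 2.184q → q* = 43.7033.
The Pigouvian tax equals MEC at q*: 15.528 + 0.846×43.7033 = 52.5010.

tax = €52.501 per unit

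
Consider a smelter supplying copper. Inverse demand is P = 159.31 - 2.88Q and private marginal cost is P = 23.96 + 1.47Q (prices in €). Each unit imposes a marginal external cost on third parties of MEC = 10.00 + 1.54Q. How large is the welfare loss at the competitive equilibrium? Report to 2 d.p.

Market equilibrium (private): 23.96 + 1.47Q = 159.31 - 2.88Q → Q_m = 31.1149.
Social marginal cost = private MC + MEC = 33.96 + 3.01Q.
Set SMC = demand: 33.96 + 3.01Q = 159.31 - 2.88Q → Q* = 21.2818.
Between Q* and Q_m the wedge SMC − demand runs linearly from 0 to MEC(Q_m), so the loss is a triangle.
DWL = ½ × 9.8331 × 57.9170 = 284.7518.

DWL = €284.75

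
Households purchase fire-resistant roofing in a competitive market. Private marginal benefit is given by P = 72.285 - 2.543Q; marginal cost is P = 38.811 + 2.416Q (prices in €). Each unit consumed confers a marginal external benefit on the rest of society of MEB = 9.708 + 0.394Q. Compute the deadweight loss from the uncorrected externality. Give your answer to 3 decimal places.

DWL = €16.753

Market equilibrium (private): 38.811 + 2.416Q = 72.285 - 2.543Q → Q_m = 6.7502.
Social marginal benefit = demand + MEB = 81.993 - 2.149Q.
Set SMB = MC: 81.993 - 2.149Q = 38.811 + 2.416Q → Q* = 9.4594.
The loss is the area between SMB and MC from Q* to Q_m; with linear curves that's a triangle of height MEB(Q_m).
DWL = ½ × 2.7092 × 12.3676 = 16.7532.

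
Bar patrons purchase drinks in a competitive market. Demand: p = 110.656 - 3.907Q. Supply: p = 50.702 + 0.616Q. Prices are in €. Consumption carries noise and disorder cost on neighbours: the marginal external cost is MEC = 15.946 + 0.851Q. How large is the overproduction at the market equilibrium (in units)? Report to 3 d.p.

Market equilibrium (private): 50.702 + 0.616Q = 110.656 - 3.907Q → Q_m = 13.2554.
Social marginal benefit = demand − MEC = 94.710 - 4.758Q.
Set SMB = MC: 94.710 - 4.758Q = 50.702 + 0.616Q → Q* = 8.1891.
Gap = |13.2554 − 8.1891| = 5.0663.

5.066 units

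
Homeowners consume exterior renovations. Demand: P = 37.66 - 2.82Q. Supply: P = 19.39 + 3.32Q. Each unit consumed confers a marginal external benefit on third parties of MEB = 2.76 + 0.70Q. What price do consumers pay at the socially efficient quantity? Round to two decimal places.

P = 26.76

Social marginal benefit = demand + MEB = 40.42 - 2.12Q.
Set SMB = MC: 40.42 - 2.12Q = 19.39 + 3.32Q → Q* = 3.8658.
Consumer price on the demand curve at Q*: 37.66 − 2.82×3.8658 = 26.7584.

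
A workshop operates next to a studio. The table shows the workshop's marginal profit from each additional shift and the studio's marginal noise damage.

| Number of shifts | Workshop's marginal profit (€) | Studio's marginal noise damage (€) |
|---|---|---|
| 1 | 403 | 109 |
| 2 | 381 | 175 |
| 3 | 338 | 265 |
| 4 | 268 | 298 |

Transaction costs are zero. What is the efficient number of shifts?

Bargaining reaches the level where marginal profit last exceeds marginal noise damage.
That holds through level 3 (338 ≥ 265) but not at 4 (268 < 298).

3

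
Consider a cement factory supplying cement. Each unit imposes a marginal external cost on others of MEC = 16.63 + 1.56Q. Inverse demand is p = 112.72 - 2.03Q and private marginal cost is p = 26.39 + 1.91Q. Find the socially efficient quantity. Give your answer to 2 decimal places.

Social marginal cost = private MC + MEC = 43.02 + 3.47Q.
Set SMC = demand: 43.02 + 3.47Q = 112.72 - 2.03Q → Q* = 12.6727.

Q* = 12.67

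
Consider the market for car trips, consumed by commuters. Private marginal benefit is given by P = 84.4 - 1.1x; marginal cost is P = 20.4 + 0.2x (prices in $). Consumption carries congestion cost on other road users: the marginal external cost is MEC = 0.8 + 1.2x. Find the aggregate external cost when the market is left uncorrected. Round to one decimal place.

Market equilibrium (private): 20.4 + 0.2x = 84.4 - 1.1x → x_m = 49.2308.
Total external cost = ∫₀^{x_m} (0.8 + 1.2x) dx = 0.8×49.2308 + ½×1.2×49.2308² = 1493.5876.

$1493.6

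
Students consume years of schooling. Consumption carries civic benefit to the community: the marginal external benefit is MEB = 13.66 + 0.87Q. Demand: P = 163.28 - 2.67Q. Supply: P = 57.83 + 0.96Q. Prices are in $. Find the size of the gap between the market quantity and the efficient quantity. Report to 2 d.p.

Market equilibrium (private): 57.83 + 0.96Q = 163.28 - 2.67Q → Q_m = 29.0496.
Social marginal benefit = demand + MEB = 176.94 - 1.80Q.
Set SMB = MC: 176.94 - 1.80Q = 57.83 + 0.96Q → Q* = 43.1558.
Gap = |29.0496 − 43.1558| = 14.1062.

14.11 units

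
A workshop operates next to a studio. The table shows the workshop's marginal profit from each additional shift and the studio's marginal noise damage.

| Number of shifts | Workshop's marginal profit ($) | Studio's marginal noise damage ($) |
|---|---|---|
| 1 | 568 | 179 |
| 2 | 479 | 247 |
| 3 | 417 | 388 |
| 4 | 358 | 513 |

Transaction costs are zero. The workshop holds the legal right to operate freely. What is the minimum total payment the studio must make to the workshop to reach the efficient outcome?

$358

Left alone the workshop would choose level 4 (marginal profit stays positive).
Efficient level: k* = 3 (marginal profit ≥ marginal noise damage through 3).
The studio must at least cover the workshop's forgone profit from cutting 4→3: 358 = 358.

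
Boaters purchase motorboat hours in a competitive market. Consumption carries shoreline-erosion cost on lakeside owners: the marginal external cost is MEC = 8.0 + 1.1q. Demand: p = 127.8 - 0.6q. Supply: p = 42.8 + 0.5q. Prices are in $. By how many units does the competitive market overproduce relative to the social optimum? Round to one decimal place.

Market equilibrium (private): 42.8 + 0.5q = 127.8 - 0.6q → q_m = 77.2727.
Social marginal benefit = demand − MEC = 119.8 - 1.7q.
Set SMB = MC: 119.8 - 1.7q = 42.8 + 0.5q → q* = 35.0000.
Gap = |77.2727 − 35.0000| = 42.2727.

42.3 units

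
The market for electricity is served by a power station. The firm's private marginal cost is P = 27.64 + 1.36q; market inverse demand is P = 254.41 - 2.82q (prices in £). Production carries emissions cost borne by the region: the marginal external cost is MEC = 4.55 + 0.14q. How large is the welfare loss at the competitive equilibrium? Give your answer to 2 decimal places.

DWL = £17.07

Market equilibrium (private): 27.64 + 1.36q = 254.41 - 2.82q → q_m = 54.2512.
Social marginal cost = private MC + MEC = 32.19 + 1.50q.
Set SMC = demand: 32.19 + 1.50q = 254.41 - 2.82q → q* = 51.4398.
Height of the DWL triangle at q_m is SMC(q_m) − demand(q_m) = MEC(q_m) = 12.1452.
DWL = ½ × 2.8114 × 12.1452 = 17.0725.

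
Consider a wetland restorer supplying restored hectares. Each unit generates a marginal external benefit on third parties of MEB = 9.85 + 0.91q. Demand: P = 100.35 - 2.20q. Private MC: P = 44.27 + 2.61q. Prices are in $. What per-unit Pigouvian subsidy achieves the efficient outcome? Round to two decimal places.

Social marginal cost = private MC − MEB = 34.42 + 1.70q.
Set SMC = demand: 34.42 + 1.70q = 100.35 - 2.20q → q* = 16.9051.
The Pigouvian subsidy equals MEB at q*: 9.85 + 0.91×16.9051 = 25.2336.

subsidy = $25.23 per unit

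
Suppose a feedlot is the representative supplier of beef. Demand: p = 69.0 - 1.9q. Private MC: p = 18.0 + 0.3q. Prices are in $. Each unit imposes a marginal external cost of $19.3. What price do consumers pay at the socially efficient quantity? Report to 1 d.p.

Social marginal cost = private MC + MEC = 37.3 + 0.3q.
Set SMC = demand: 37.3 + 0.3q = 69.0 - 1.9q → q* = 14.4091.
Consumer price on the demand curve at q*: 69.0 − 1.9×14.4091 = 41.6227.

P = $41.6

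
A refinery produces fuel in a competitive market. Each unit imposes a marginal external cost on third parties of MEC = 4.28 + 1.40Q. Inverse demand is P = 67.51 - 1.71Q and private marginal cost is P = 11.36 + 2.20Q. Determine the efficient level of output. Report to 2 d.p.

Social marginal cost = private MC + MEC = 15.64 + 3.60Q.
Set SMC = demand: 15.64 + 3.60Q = 67.51 - 1.71Q → Q* = 9.7684.

Q* = 9.77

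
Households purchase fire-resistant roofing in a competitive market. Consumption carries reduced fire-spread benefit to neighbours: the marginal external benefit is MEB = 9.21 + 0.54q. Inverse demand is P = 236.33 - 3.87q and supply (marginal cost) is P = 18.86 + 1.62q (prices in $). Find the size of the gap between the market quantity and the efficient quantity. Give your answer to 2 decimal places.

Market equilibrium (private): 18.86 + 1.62q = 236.33 - 3.87q → q_m = 39.6120.
Social marginal benefit = demand + MEB = 245.54 - 3.33q.
Set SMB = MC: 245.54 - 3.33q = 18.86 + 1.62q → q* = 45.7939.
Gap = |39.6120 − 45.7939| = 6.1819.

6.18 units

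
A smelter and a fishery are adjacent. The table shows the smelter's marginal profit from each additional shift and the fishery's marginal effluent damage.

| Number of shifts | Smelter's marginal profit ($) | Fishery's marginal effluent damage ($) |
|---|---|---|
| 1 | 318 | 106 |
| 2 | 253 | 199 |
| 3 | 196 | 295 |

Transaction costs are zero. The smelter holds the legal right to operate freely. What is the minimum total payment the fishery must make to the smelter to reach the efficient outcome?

$196

Left alone the smelter would choose level 3 (marginal profit stays positive).
Efficient level: k* = 2 (marginal profit ≥ marginal effluent damage through 2).
The fishery must at least cover the smelter's forgone profit from cutting 3→2: 196 = 196.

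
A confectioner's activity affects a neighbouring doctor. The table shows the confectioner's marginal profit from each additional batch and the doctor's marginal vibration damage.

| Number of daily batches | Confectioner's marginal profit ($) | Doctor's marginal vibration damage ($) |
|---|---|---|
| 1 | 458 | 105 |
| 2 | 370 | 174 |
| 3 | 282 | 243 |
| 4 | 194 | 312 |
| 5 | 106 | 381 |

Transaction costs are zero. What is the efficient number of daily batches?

Bargaining reaches the level where marginal profit last exceeds marginal vibration damage.
That holds through level 3 (282 ≥ 243) but not at 4 (194 < 312).

3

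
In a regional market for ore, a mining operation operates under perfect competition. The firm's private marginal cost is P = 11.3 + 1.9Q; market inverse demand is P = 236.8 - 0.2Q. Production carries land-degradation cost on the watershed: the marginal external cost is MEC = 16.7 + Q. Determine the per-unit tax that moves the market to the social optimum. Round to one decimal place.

Social marginal cost = private MC + MEC = 28.0 + 2.9Q.
Set SMC = demand: 28.0 + 2.9Q = 236.8 - 0.2Q → Q* = 67.3548.
The Pigouvian tax equals MEC at Q*: 16.7 + 1.0×67.3548 = 84.0548.

tax = 84.1 per unit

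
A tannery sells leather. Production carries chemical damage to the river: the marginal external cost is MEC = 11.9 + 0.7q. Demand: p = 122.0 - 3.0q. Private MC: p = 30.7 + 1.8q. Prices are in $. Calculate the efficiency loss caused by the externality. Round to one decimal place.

DWL = $57.8

Market equilibrium (private): 30.7 + 1.8q = 122.0 - 3.0q → q_m = 19.0208.
Social marginal cost = private MC + MEC = 42.6 + 2.5q.
Set SMC = demand: 42.6 + 2.5q = 122.0 - 3.0q → q* = 14.4364.
Between q* and q_m the wedge SMC − demand runs linearly from 0 to MEC(q_m), so the loss is a triangle.
DWL = ½ × 4.5844 × 25.2146 = 57.7969.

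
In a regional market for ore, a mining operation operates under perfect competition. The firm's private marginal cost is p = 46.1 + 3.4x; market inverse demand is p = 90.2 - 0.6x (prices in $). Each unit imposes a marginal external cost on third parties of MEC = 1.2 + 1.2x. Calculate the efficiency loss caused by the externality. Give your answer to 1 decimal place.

Market equilibrium (private): 46.1 + 3.4x = 90.2 - 0.6x → x_m = 11.0250.
Social marginal cost = private MC + MEC = 47.3 + 4.6x.
Set SMC = demand: 47.3 + 4.6x = 90.2 - 0.6x → x* = 8.2500.
The welfare-loss triangle has base |x_m − x*| and height MEC(x_m) (the vertical gap between SMC and demand is zero at x* and MEC at x_m).
DWL = ½ × 2.7750 × 14.4300 = 20.0216.

DWL = $20.0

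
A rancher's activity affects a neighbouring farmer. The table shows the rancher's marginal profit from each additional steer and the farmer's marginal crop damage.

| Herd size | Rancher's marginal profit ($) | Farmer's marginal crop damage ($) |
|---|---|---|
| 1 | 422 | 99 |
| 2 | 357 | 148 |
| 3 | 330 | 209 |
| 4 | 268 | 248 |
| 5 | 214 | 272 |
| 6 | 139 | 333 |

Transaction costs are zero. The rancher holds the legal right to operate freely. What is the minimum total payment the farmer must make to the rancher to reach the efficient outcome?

$353

Left alone the rancher would choose level 6 (marginal profit stays positive).
Efficient level: k* = 4 (marginal profit ≥ marginal crop damage through 4).
The farmer must at least cover the rancher's forgone profit from cutting 6→4: 214 + 139 = 353.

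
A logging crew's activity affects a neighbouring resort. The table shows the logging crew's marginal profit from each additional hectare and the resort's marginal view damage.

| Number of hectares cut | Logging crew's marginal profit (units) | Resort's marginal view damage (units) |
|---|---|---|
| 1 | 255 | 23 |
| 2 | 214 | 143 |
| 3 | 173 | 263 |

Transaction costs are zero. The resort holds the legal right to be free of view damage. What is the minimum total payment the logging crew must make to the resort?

166

Efficient level: marginal profit ≥ marginal view damage through level 2, so k* = 2.
With the resort holding the right, the logging crew must at least compensate total damage at k*: 23 + 143 = 166.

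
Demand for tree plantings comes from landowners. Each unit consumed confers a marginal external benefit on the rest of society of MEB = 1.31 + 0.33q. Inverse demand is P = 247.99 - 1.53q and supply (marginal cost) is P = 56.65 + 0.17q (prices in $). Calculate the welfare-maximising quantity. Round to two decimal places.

Social marginal benefit = demand + MEB = 249.30 - 1.20q.
Set SMB = MC: 249.30 - 1.20q = 56.65 + 0.17q → q* = 140.6204.

q* = 140.62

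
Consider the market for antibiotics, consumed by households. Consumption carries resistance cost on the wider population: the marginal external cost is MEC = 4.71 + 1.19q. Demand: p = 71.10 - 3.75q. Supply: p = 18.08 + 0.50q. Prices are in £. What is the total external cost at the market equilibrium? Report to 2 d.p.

Market equilibrium (private): 18.08 + 0.50q = 71.10 - 3.75q → q_m = 12.4753.
Total external cost = ∫₀^{q_m} (4.71 + 1.19q) dq = 4.71×12.4753 + ½×1.19×12.4753² = 151.3604.

£151.36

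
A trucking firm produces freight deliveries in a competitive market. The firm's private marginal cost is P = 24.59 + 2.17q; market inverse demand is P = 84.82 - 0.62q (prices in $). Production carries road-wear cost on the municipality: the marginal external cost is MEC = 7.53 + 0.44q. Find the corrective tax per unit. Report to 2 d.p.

tax = $14.71 per unit

Social marginal cost = private MC + MEC = 32.12 + 2.61q.
Set SMC = demand: 32.12 + 2.61q = 84.82 - 0.62q → q* = 16.3158.
The Pigouvian tax equals MEC at q*: 7.53 + 0.44×16.3158 = 14.7090.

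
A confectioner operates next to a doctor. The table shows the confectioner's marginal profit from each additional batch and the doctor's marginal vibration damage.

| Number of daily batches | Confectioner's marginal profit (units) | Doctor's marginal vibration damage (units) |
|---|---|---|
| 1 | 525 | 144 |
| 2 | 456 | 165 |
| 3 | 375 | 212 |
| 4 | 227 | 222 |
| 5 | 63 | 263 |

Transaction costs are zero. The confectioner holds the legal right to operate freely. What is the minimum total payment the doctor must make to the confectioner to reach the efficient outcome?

Left alone the confectioner would choose level 5 (marginal profit stays positive).
Efficient level: k* = 4 (marginal profit ≥ marginal vibration damage through 4).
The doctor must at least cover the confectioner's forgone profit from cutting 5→4: 63 = 63.

63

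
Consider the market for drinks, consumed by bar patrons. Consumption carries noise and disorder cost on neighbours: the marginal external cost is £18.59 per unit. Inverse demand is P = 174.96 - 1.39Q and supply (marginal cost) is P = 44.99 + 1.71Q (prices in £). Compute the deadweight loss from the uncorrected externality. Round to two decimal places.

Market equilibrium (private): 44.99 + 1.71Q = 174.96 - 1.39Q → Q_m = 41.9258.
Social marginal benefit = demand − MEC = 156.37 - 1.39Q.
Set SMB = MC: 156.37 - 1.39Q = 44.99 + 1.71Q → Q* = 35.9290.
Between Q* and Q_m the wedge MC − SMB runs linearly from 0 to MEC(Q_m), so the loss is a triangle.
DWL = ½ × 5.9968 × 18.5900 = 55.7403.

DWL = £55.74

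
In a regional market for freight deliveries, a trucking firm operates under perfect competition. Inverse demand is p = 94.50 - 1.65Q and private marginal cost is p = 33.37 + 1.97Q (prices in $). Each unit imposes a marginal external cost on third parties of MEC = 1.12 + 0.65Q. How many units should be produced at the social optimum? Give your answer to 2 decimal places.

Q* = 14.05

Social marginal cost = private MC + MEC = 34.49 + 2.62Q.
Set SMC = demand: 34.49 + 2.62Q = 94.50 - 1.65Q → Q* = 14.0539.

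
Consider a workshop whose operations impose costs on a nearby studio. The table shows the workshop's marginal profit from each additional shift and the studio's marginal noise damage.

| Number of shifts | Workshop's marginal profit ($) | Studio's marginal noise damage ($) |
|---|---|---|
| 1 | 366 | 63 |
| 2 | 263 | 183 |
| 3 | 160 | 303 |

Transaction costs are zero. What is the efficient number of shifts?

Bargaining reaches the level where marginal profit last exceeds marginal noise damage.
That holds through level 2 (263 ≥ 183) but not at 3 (160 < 303).

2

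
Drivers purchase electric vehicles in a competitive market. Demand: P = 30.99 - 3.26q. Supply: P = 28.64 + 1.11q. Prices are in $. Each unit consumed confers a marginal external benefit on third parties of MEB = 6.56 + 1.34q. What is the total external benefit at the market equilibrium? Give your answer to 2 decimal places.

$3.72

Market equilibrium (private): 28.64 + 1.11q = 30.99 - 3.26q → q_m = 0.5378.
Total external benefit = ∫₀^{q_m} (6.56 + 1.34q) dq = 6.56×0.5378 + ½×1.34×0.5378² = 3.7218.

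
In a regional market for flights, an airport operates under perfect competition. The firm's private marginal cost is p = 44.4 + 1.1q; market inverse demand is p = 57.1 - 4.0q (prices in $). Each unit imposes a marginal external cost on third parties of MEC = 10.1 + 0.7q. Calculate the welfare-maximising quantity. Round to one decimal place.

q* = 0.4

Social marginal cost = private MC + MEC = 54.5 + 1.8q.
Set SMC = demand: 54.5 + 1.8q = 57.1 - 4.0q → q* = 0.4483.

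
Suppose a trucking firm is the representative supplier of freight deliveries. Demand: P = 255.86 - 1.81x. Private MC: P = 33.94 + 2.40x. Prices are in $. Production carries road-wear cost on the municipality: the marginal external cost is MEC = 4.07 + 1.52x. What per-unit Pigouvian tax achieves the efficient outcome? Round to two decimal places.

tax = $61.86 per unit

Social marginal cost = private MC + MEC = 38.01 + 3.92x.
Set SMC = demand: 38.01 + 3.92x = 255.86 - 1.81x → x* = 38.0192.
The Pigouvian tax equals MEC at x*: 4.07 + 1.52×38.0192 = 61.8592.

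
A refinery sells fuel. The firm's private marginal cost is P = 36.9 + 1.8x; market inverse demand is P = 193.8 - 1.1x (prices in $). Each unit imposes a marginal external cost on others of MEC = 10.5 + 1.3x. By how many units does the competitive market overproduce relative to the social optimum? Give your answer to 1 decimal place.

Market equilibrium (private): 36.9 + 1.8x = 193.8 - 1.1x → x_m = 54.1034.
Social marginal cost = private MC + MEC = 47.4 + 3.1x.
Set SMC = demand: 47.4 + 3.1x = 193.8 - 1.1x → x* = 34.8571.
Gap = |54.1034 − 34.8571| = 19.2463.

19.2 units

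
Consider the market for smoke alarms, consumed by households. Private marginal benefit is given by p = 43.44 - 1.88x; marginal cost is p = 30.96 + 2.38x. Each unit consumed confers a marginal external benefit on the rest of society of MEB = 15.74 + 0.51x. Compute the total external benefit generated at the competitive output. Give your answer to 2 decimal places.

Market equilibrium (private): 30.96 + 2.38x = 43.44 - 1.88x → x_m = 2.9296.
Total external benefit = ∫₀^{x_m} (15.74 + 0.51x) dx = 15.74×2.9296 + ½×0.51×2.9296² = 48.3005.

48.30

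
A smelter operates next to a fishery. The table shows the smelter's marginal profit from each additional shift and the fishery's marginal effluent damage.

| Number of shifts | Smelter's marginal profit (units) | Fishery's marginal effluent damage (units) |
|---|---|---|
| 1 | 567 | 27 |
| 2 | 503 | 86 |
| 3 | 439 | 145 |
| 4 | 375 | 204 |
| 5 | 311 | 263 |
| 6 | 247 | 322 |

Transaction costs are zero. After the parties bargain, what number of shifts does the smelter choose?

Bargaining reaches the level where marginal profit last exceeds marginal effluent damage.
That holds through level 5 (311 ≥ 263) but not at 6 (247 < 322).

5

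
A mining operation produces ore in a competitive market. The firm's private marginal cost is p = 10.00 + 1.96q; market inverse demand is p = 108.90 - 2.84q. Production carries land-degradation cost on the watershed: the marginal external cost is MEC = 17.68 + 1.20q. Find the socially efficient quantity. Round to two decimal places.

q* = 13.54

Social marginal cost = private MC + MEC = 27.68 + 3.16q.
Set SMC = demand: 27.68 + 3.16q = 108.90 - 2.84q → q* = 13.5367.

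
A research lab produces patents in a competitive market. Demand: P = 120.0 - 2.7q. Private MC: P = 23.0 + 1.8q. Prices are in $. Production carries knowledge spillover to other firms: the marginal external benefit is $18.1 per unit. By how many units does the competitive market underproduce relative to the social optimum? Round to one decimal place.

Market equilibrium (private): 23.0 + 1.8q = 120.0 - 2.7q → q_m = 21.5556.
Social marginal cost = private MC − MEB = 4.9 + 1.8q.
Set SMC = demand: 4.9 + 1.8q = 120.0 - 2.7q → q* = 25.5778.
Gap = |21.5556 − 25.5778| = 4.0222.

4.0 units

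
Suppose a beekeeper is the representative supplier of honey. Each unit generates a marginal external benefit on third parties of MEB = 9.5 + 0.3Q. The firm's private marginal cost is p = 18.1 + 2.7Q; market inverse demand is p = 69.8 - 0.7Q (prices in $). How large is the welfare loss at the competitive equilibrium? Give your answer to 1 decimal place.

Market equilibrium (private): 18.1 + 2.7Q = 69.8 - 0.7Q → Q_m = 15.2059.
Social marginal cost = private MC − MEB = 8.6 + 2.4Q.
Set SMC = demand: 8.6 + 2.4Q = 69.8 - 0.7Q → Q* = 19.7419.
Height of the DWL triangle at Q_m is demand(Q_m) − SMC(Q_m) = MEB(Q_m) = 14.0618.
DWL = ½ × 4.5360 × 14.0618 = 31.8922.

DWL = $31.9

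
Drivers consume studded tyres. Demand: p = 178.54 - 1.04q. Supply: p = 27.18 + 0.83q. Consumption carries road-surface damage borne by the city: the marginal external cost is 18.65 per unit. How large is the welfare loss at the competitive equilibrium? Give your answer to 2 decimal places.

DWL = 93.00

Market equilibrium (private): 27.18 + 0.83q = 178.54 - 1.04q → q_m = 80.9412.
Social marginal benefit = demand − MEC = 159.89 - 1.04q.
Set SMB = MC: 159.89 - 1.04q = 27.18 + 0.83q → q* = 70.9679.
The loss is the area between SMB and MC from q* to q_m; with linear curves that's a triangle of height MEC(q_m).
DWL = ½ × 9.9733 × 18.6500 = 93.0010.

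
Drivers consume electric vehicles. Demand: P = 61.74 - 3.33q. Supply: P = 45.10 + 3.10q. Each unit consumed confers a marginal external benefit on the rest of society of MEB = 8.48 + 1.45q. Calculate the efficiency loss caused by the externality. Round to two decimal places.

Market equilibrium (private): 45.10 + 3.10q = 61.74 - 3.33q → q_m = 2.5879.
Social marginal benefit = demand + MEB = 70.22 - 1.88q.
Set SMB = MC: 70.22 - 1.88q = 45.10 + 3.10q → q* = 5.0442.
The welfare-loss triangle has base |q_m − q*| and height MEB(q_m) (the vertical gap between SMB and MC is zero at q* and MEB at q_m).
DWL = ½ × 2.4563 × 12.2324 = 15.0232.

DWL = 15.02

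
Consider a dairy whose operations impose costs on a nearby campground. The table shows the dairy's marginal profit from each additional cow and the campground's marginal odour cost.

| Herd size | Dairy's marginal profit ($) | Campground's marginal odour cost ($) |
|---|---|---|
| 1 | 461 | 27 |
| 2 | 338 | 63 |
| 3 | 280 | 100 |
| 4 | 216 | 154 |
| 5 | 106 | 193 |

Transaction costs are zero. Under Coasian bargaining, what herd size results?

4

Bargaining reaches the level where marginal profit last exceeds marginal odour cost.
That holds through level 4 (216 ≥ 154) but not at 5 (106 < 193).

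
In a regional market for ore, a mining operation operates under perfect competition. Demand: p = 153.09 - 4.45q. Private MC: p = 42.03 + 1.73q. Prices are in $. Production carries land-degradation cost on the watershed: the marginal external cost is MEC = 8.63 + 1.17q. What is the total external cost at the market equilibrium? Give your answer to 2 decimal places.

$344.02

Market equilibrium (private): 42.03 + 1.73q = 153.09 - 4.45q → q_m = 17.9709.
Total external cost = ∫₀^{q_m} (8.63 + 1.17q) dq = 8.63×17.9709 + ½×1.17×17.9709² = 344.0165.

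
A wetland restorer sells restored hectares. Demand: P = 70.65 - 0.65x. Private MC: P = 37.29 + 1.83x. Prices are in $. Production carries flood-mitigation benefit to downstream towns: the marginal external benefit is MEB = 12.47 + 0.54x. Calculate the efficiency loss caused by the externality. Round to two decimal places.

DWL = $100.37

Market equilibrium (private): 37.29 + 1.83x = 70.65 - 0.65x → x_m = 13.4516.
Social marginal cost = private MC − MEB = 24.82 + 1.29x.
Set SMC = demand: 24.82 + 1.29x = 70.65 - 0.65x → x* = 23.6237.
Between x* and x_m the wedge demand − SMC runs linearly from 0 to MEB(x_m), so the loss is a triangle.
DWL = ½ × 10.1721 × 19.7339 = 100.3676.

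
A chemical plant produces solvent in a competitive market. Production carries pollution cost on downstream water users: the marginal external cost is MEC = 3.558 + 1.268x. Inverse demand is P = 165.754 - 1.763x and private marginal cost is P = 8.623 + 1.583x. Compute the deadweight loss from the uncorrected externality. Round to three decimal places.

DWL = 431.530

Market equilibrium (private): 8.623 + 1.583x = 165.754 - 1.763x → x_m = 46.9608.
Social marginal cost = private MC + MEC = 12.181 + 2.851x.
Set SMC = demand: 12.181 + 2.851x = 165.754 - 1.763x → x* = 33.2841.
The welfare-loss triangle has base |x_m − x*| and height MEC(x_m) (the vertical gap between SMC and demand is zero at x* and MEC at x_m).
DWL = ½ × 13.6767 × 63.1044 = 431.5300.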